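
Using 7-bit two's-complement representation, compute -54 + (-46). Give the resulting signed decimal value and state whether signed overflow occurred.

28; overflow

-54 → 1001010
-46 → 1010010
  1001010
+ 1010010
= 0011100  (discard carry-out 1)
Result 0011100: MSB = 0 → value 28.
Both addends are negative but the stored result is non-negative: signed overflow. The true value -54 + (-46) = -100 lies outside [-64, 63].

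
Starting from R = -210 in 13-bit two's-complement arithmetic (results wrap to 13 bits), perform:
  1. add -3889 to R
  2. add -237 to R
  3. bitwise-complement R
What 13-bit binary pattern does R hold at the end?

1000011101111

Start: R = -210 = 1111100101110.
R = -210 + (-3889) = -4099; wraps to 4093 = 0111111111101
R = 4093 + (-237) = 3856 = 0111100010000
R = NOT 0111100010000 = 1000011101111 = -3857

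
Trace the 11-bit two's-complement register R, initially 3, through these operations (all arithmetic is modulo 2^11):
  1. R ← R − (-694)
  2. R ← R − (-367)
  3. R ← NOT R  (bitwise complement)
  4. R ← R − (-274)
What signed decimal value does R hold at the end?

-791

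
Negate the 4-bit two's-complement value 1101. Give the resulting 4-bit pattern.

0011

Invert: 0010. Add 1: 0011.
Check: 1101 = -3, 0011 = 3.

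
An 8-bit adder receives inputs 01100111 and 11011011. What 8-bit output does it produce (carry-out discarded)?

01000010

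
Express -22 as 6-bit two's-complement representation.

101010

|-22| = 22 = 010110 in 6 bits.
Invert the bits: 101001. Add 1: 101010.
Check: 101010 reads as 42 − 64 = -22.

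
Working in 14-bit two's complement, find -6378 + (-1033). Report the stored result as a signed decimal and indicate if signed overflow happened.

-6378 → 10011100010110
-1033 → 11101111110111
  10011100010110
+ 11101111110111
= 10001100001101  (discard carry-out 1)
Result 10001100001101: MSB = 1 → 8973 − 16384 = -7411.
Both addends are negative and so is the stored result: no signed overflow.

-7411; no overflow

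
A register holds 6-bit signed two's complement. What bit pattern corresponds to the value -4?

|-4| = 4 = 000100 in 6 bits.
Invert the bits: 111011. Add 1: 111100.
Check: 111100 reads as 60 − 64 = -4.

111100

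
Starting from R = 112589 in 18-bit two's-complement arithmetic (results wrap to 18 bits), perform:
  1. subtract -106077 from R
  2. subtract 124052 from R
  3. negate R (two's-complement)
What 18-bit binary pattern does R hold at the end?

101000111001101010

Start: R = 112589 = 011011011111001101.
R = 112589 − (-106077) = 218666; wraps to -43478 = 110101011000101010
R = -43478 − 124052 = -167530; wraps to 94614 = 010111000110010110
R = −(94614) = -94614 = 101000111001101010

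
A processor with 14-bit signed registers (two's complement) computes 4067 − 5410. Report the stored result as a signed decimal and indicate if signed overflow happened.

-1343; no overflow

4067 → 00111111100011
5410 → 01010100100010
Subtract via negate-and-add: invert 01010100100010 + 1 = 10101011011110 (i.e. -5410).
  00111111100011
+ 10101011011110
= 11101011000001
Result 11101011000001: MSB = 1 → 15041 − 16384 = -1343.
Addends (after negating the subtrahend) have opposite signs, so signed overflow cannot occur.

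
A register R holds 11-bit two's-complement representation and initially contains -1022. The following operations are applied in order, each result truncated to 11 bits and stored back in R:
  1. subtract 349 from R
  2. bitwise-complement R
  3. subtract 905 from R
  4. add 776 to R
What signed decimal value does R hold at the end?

Start: R = -1022 = 10000000010.
R = -1022 − 349 = -1371; wraps to 677 = 01010100101
R = NOT 01010100101 = 10101011010 = -678
R = -678 − 905 = -1583; wraps to 465 = 00111010001
R = 465 + 776 = 1241; wraps to -807 = 10011011001

-807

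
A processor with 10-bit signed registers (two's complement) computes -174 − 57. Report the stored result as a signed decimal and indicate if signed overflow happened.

-231; no overflow

-174 → 1101010010
57 → 0000111001
Subtract via negate-and-add: invert 0000111001 + 1 = 1111000111 (i.e. -57).
  1101010010
+ 1111000111
= 1100011001  (discard carry-out 1)
Result 1100011001: MSB = 1 → 793 − 1024 = -231.
Both addends (after negating the subtrahend) are negative and so is the stored result: no signed overflow.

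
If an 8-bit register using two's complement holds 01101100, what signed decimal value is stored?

108

MSB is 0, so the value is non-negative: 01101100 = 108.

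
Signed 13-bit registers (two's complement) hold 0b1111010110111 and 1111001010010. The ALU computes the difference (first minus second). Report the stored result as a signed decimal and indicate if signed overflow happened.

0b1111010110111 → 1111010110111 = -329 (signed)
1111001010010 = -430 (signed)
Subtract via negate-and-add: invert 1111001010010 + 1 = 0000110101110 (i.e. 430).
  1111010110111
+ 0000110101110
= 0000001100101  (discard carry-out 1)
Result 0000001100101: MSB = 0 → value 101.
Addends (after negating the subtrahend) have opposite signs, so signed overflow cannot occur.

101; no overflow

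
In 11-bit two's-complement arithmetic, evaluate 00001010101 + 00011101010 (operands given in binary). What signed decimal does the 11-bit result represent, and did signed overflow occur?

00001010101 = 85 (signed)
00011101010 = 234 (signed)
  00001010101
+ 00011101010
= 00100111111
Result 00100111111: MSB = 0 → value 319.
Both addends are non-negative and so is the stored result: no signed overflow.

319; no overflow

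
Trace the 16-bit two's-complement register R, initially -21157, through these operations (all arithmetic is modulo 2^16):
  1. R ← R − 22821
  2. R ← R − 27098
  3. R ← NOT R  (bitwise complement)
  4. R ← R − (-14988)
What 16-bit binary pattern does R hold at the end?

0101000000101111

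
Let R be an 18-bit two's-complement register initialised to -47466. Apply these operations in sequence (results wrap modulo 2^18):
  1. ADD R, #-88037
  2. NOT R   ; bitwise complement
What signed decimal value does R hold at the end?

-126642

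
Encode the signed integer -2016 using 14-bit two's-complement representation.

11100000100000

|-2016| = 2016 = 00011111100000 in 14 bits.
Invert the bits: 11100000011111. Add 1: 11100000100000.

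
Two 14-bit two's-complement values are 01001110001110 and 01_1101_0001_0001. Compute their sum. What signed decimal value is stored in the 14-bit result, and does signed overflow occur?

-3937; overflow

01001110001110 = 5006 (signed)
01_1101_0001_0001 → 01110100010001 = 7441 (signed)
  01001110001110
+ 01110100010001
= 11000010011111
Result 11000010011111: MSB = 1 → 12447 − 16384 = -3937.
Both addends are non-negative but the stored result is negative: signed overflow. The true value 5006 + 7441 = 12447 lies outside [-8192, 8191].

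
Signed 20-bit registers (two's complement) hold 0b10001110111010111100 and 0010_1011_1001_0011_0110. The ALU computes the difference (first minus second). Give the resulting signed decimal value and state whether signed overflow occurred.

406918; overflow

0b10001110111010111100 → 10001110111010111100 = -463172 (signed)
0010_1011_1001_0011_0110 → 00101011100100110110 = 178486 (signed)
Subtract via negate-and-add: invert 00101011100100110110 + 1 = 11010100011011001010 (i.e. -178486).
  10001110111010111100
+ 11010100011011001010
= 01100011010110000110  (discard carry-out 1)
Result 01100011010110000110: MSB = 0 → value 406918.
Both addends (after negating the subtrahend) are negative but the stored result is non-negative: signed overflow. The true value -463172 − 178486 = -641658 lies outside [-524288, 524287].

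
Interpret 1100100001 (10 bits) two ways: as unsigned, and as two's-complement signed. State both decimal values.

unsigned = 801, signed = -223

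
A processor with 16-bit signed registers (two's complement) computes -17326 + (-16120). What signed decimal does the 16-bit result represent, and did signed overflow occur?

32090; overflow

-17326 → 1011110001010010
-16120 → 1100000100001000
  1011110001010010
+ 1100000100001000
= 0111110101011010  (discard carry-out 1)
Result 0111110101011010: MSB = 0 → value 32090.
Both addends are negative but the stored result is non-negative: signed overflow. The true value -17326 + (-16120) = -33446 lies outside [-32768, 32767].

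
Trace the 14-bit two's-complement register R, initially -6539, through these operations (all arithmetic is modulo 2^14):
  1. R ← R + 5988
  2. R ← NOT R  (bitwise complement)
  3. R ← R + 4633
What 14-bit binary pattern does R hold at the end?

01010000111111

Start: R = -6539 = 10011001110101.
R = -6539 + 5988 = -551 = 11110111011001
R = NOT 11110111011001 = 00001000100110 = 550
R = 550 + 4633 = 5183 = 01010000111111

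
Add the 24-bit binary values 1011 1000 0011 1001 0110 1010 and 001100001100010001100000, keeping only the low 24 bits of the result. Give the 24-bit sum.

111010001111110111001010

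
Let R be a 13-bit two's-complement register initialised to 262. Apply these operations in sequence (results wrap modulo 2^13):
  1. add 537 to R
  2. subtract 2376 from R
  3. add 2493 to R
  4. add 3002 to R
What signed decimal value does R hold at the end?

3918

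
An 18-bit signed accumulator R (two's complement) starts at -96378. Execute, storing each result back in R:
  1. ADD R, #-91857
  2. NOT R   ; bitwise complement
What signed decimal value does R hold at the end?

Start: R = -96378 = 101000011110000110.
R = -96378 + (-91857) = -188235; wraps to 73909 = 010010000010110101
R = NOT 010010000010110101 = 101101111101001010 = -73910

-73910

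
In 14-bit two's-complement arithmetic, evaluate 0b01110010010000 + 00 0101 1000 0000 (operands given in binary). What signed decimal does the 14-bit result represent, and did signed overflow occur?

-7664; overflow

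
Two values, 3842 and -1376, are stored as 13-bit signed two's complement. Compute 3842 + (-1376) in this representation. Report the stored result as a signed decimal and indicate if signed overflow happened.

3842 → 0111100000010
-1376 → 1101010100000
  0111100000010
+ 1101010100000
= 0100110100010  (discard carry-out 1)
Result 0100110100010: MSB = 0 → value 2466.
Addends have opposite signs, so signed overflow cannot occur.

2466; no overflow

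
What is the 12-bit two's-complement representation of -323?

|-323| = 323 = 000101000011 in 12 bits.
Invert the bits: 111010111100. Add 1: 111010111101.

111010111101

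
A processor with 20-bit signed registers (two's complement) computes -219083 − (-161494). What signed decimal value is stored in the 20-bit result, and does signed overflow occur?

-57589; no overflow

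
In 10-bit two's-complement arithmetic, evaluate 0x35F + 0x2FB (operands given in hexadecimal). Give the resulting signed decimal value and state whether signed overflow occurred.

-422; no overflow

0x35F = 1101011111 = -161 (signed)
0x2FB = 1011111011 = -261 (signed)
  1101011111
+ 1011111011
= 1001011010  (discard carry-out 1)
Result 1001011010: MSB = 1 → 602 − 1024 = -422.
Both addends are negative and so is the stored result: no signed overflow.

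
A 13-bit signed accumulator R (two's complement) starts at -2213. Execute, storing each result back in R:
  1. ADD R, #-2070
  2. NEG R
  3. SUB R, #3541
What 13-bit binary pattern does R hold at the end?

0001011100110

Start: R = -2213 = 1011101011011.
R = -2213 + (-2070) = -4283; wraps to 3909 = 0111101000101
R = −(3909) = -3909 = 1000010111011
R = -3909 − 3541 = -7450; wraps to 742 = 0001011100110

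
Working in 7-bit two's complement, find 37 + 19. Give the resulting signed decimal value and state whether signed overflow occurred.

37 → 0100101
19 → 0010011
  0100101
+ 0010011
= 0111000
Result 0111000: MSB = 0 → value 56.
Both addends are non-negative and so is the stored result: no signed overflow.

56; no overflow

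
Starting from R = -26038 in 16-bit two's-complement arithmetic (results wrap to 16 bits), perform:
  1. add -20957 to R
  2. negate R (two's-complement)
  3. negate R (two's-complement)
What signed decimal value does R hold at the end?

18541

Start: R = -26038 = 1001101001001010.
R = -26038 + (-20957) = -46995; wraps to 18541 = 0100100001101101
R = −(18541) = -18541 = 1011011110010011
R = −(-18541) = 18541 = 0100100001101101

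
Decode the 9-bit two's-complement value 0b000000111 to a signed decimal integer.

7

MSB is 0, so the value is non-negative: 000000111 = 7.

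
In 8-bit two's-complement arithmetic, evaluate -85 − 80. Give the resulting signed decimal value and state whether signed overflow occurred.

91; overflow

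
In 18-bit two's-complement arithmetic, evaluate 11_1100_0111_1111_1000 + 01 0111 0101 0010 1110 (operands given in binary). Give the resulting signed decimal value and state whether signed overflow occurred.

81190; no overflow

11_1100_0111_1111_1000 → 111100011111111000 = -14344 (signed)
01 0111 0101 0010 1110 → 010111010100101110 = 95534 (signed)
  111100011111111000
+ 010111010100101110
= 010011110100100110  (discard carry-out 1)
Result 010011110100100110: MSB = 0 → value 81190.
Addends have opposite signs, so signed overflow cannot occur.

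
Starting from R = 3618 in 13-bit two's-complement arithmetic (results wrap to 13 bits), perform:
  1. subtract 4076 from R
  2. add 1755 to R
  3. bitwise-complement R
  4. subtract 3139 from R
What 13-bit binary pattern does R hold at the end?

Start: R = 3618 = 0111000100010.
R = 3618 − 4076 = -458 = 1111000110110
R = -458 + 1755 = 1297 = 0010100010001
R = NOT 0010100010001 = 1101011101110 = -1298
R = -1298 − 3139 = -4437; wraps to 3755 = 0111010101011

0111010101011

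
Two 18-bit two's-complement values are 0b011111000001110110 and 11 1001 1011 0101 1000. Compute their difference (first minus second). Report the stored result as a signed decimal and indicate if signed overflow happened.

-109282; overflow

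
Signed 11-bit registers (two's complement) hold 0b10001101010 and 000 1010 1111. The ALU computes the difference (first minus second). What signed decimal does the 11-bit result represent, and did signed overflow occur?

955; overflow

0b10001101010 → 10001101010 = -918 (signed)
000 1010 1111 → 00010101111 = 175 (signed)
Subtract via negate-and-add: invert 00010101111 + 1 = 11101010001 (i.e. -175).
  10001101010
+ 11101010001
= 01110111011  (discard carry-out 1)
Result 01110111011: MSB = 0 → value 955.
Both addends (after negating the subtrahend) are negative but the stored result is non-negative: signed overflow. The true value -918 − 175 = -1093 lies outside [-1024, 1023].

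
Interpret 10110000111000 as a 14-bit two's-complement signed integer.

-5064

MSB is 1, so the value is negative.
Invert: 01001111000111. Add 1: 01001111001000 = 5064. So the value is −5064.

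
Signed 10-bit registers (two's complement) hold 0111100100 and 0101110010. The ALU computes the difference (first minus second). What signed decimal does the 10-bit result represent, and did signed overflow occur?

0111100100 = 484 (signed)
0101110010 = 370 (signed)
Subtract via negate-and-add: invert 0101110010 + 1 = 1010001110 (i.e. -370).
  0111100100
+ 1010001110
= 0001110010  (discard carry-out 1)
Result 0001110010: MSB = 0 → value 114.
Addends (after negating the subtrahend) have opposite signs, so signed overflow cannot occur.

114; no overflow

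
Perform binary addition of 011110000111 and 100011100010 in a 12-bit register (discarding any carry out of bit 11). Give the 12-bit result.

000001101001

  011110000111
+ 100011100010
= 000001101001  (discard carry-out 1)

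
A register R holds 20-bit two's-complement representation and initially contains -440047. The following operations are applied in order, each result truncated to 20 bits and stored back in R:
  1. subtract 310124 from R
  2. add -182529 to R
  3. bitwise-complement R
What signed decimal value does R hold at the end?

Start: R = -440047 = 10010100100100010001.
R = -440047 − 310124 = -750171; wraps to 298405 = 01001000110110100101
R = 298405 + (-182529) = 115876 = 00011100010010100100
R = NOT 00011100010010100100 = 11100011101101011011 = -115877

-115877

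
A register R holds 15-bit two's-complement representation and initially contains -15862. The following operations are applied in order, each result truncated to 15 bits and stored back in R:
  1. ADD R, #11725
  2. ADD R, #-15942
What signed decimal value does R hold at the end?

12689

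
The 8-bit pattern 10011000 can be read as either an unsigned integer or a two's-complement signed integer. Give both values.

unsigned = 152, signed = -104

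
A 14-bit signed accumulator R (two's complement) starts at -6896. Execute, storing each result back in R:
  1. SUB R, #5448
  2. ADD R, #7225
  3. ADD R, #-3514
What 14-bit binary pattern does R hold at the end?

Start: R = -6896 = 10010100010000.
R = -6896 − 5448 = -12344; wraps to 4040 = 00111111001000
R = 4040 + 7225 = 11265; wraps to -5119 = 10110000000001
R = -5119 + (-3514) = -8633; wraps to 7751 = 01111001000111

01111001000111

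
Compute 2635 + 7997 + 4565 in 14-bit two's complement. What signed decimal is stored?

-1187

2635 + 7997 = 10632 → wraps to -5752 (10100110001000)
-5752 + 4565 = -1187 (11101101011101)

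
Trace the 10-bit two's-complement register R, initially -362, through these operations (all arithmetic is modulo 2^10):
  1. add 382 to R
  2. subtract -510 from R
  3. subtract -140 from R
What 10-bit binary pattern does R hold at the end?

1010011110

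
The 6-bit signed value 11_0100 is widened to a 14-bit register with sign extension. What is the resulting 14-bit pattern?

11111111110100

MSB of 110100 is 1; replicate it into the new high bits.
11111111|110100 → 11111111110100 (still -12).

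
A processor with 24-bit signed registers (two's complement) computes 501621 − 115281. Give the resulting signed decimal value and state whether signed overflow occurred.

386340; no overflow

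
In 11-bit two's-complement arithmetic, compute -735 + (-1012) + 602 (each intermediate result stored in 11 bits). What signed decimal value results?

903

-735 + (-1012) = -1747 → wraps to 301 (00100101101)
301 + 602 = 903 (01110000111)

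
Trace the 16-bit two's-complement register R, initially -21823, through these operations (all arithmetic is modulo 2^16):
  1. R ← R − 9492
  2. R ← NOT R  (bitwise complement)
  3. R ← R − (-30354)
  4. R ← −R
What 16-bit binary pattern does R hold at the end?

0000111100011100

Start: R = -21823 = 1010101011000001.
R = -21823 − 9492 = -31315 = 1000010110101101
R = NOT 1000010110101101 = 0111101001010010 = 31314
R = 31314 − (-30354) = 61668; wraps to -3868 = 1111000011100100
R = −(-3868) = 3868 = 0000111100011100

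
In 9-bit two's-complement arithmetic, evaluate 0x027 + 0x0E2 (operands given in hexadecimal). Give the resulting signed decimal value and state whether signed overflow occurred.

-247; overflow

0x027 = 000100111 = 39 (signed)
0x0E2 = 011100010 = 226 (signed)
  000100111
+ 011100010
= 100001001
Result 100001001: MSB = 1 → 265 − 512 = -247.
Both addends are non-negative but the stored result is negative: signed overflow. The true value 39 + 226 = 265 lies outside [-256, 255].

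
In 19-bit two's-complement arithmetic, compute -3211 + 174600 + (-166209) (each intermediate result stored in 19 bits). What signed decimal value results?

5180

-3211 + 174600 = 171389 (0101001110101111101)
171389 + (-166209) = 5180 (0000001010000111100)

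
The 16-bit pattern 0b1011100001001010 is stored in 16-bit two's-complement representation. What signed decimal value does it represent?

-18358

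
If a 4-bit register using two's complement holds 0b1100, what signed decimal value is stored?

MSB is 1, so the value is negative.
Invert: 0011. Add 1: 0100 = 4. So the value is −4.

-4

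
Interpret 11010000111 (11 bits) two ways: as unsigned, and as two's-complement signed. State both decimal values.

Unsigned: 11010000111 = 1671.
Signed: MSB=1 → 1671 − 2048 = -377.

unsigned = 1671, signed = -377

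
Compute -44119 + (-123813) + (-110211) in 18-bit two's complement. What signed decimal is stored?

-15999

-44119 + (-123813) = -167932 → wraps to 94212 (010111000000000100)
94212 + (-110211) = -15999 (111100000110000001)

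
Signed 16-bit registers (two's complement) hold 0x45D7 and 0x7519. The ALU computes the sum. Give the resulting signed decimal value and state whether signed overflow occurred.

-17680; overflow

0x45D7 = 0100010111010111 = 17879 (signed)
0x7519 = 0111010100011001 = 29977 (signed)
  0100010111010111
+ 0111010100011001
= 1011101011110000
Result 1011101011110000: MSB = 1 → 47856 − 65536 = -17680.
Both addends are non-negative but the stored result is negative: signed overflow. The true value 17879 + 29977 = 47856 lies outside [-32768, 32767].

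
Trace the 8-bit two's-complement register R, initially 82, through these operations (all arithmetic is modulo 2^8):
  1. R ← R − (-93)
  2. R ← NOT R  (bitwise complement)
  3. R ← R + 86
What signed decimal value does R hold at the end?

-90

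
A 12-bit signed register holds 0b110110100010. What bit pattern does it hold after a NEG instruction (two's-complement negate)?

001001011110

Invert: 001001011101. Add 1: 001001011110.
Check: 110110100010 = -606, 001001011110 = 606.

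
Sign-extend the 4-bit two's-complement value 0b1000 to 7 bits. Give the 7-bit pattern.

1111000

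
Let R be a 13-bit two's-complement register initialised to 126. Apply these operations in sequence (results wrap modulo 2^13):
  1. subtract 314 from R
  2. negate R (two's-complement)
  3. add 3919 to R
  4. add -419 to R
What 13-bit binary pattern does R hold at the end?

Start: R = 126 = 0000001111110.
R = 126 − 314 = -188 = 1111101000100
R = −(-188) = 188 = 0000010111100
R = 188 + 3919 = 4107; wraps to -4085 = 1000000001011
R = -4085 + (-419) = -4504; wraps to 3688 = 0111001101000

0111001101000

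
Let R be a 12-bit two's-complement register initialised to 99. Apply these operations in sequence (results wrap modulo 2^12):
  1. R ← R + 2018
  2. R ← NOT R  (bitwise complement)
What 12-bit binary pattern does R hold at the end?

011110111010

Start: R = 99 = 000001100011.
R = 99 + 2018 = 2117; wraps to -1979 = 100001000101
R = NOT 100001000101 = 011110111010 = 1978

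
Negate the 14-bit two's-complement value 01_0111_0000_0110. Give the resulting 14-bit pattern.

10100011111010

Invert: 10100011111001. Add 1: 10100011111010.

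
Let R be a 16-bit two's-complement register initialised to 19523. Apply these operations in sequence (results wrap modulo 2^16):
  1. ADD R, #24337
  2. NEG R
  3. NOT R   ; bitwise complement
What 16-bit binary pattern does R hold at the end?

1010101101010011

Start: R = 19523 = 0100110001000011.
R = 19523 + 24337 = 43860; wraps to -21676 = 1010101101010100
R = −(-21676) = 21676 = 0101010010101100
R = NOT 0101010010101100 = 1010101101010011 = -21677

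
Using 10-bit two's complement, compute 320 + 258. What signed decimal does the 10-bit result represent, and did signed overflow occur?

320 → 0101000000
258 → 0100000010
  0101000000
+ 0100000010
= 1001000010
Result 1001000010: MSB = 1 → 578 − 1024 = -446.
Both addends are non-negative but the stored result is negative: signed overflow. The true value 320 + 258 = 578 lies outside [-512, 511].

-446; overflow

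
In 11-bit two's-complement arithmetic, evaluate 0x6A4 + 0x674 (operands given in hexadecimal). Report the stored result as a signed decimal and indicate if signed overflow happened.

0x6A4 = 11010100100 = -348 (signed)
0x674 = 11001110100 = -396 (signed)
  11010100100
+ 11001110100
= 10100011000  (discard carry-out 1)
Result 10100011000: MSB = 1 → 1304 − 2048 = -744.
Both addends are negative and so is the stored result: no signed overflow.

-744; no overflow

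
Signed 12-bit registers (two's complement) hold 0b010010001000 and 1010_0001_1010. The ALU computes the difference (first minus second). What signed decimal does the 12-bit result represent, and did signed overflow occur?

0b010010001000 → 010010001000 = 1160 (signed)
1010_0001_1010 → 101000011010 = -1510 (signed)
Subtract via negate-and-add: invert 101000011010 + 1 = 010111100110 (i.e. 1510).
  010010001000
+ 010111100110
= 101001101110
Result 101001101110: MSB = 1 → 2670 − 4096 = -1426.
Both addends (after negating the subtrahend) are non-negative but the stored result is negative: signed overflow. The true value 1160 − (-1510) = 2670 lies outside [-2048, 2047].

-1426; overflow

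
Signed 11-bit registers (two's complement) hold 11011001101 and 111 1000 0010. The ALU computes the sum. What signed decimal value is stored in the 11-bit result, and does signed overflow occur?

-433; no overflow

11011001101 = -307 (signed)
111 1000 0010 → 11110000010 = -126 (signed)
  11011001101
+ 11110000010
= 11001001111  (discard carry-out 1)
Result 11001001111: MSB = 1 → 1615 − 2048 = -433.
Both addends are negative and so is the stored result: no signed overflow.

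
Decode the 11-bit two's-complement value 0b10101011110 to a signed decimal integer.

MSB is 1, so the value is negative.
Unsigned reading: 1374. Subtract 2^11 = 2048: 1374 − 2048 = -674.

-674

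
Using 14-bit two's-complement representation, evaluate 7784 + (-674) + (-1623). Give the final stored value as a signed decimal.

7784 + (-674) = 7110 (01101111000110)
7110 + (-1623) = 5487 (01010101101111)

5487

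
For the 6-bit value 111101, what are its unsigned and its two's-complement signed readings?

Unsigned: 111101 = 61.
Signed: MSB=1 → 61 − 64 = -3.

unsigned = 61, signed = -3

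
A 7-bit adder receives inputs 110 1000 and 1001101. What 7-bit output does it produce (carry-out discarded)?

  1101000
+ 1001101
= 0110101  (discard carry-out 1)

0110101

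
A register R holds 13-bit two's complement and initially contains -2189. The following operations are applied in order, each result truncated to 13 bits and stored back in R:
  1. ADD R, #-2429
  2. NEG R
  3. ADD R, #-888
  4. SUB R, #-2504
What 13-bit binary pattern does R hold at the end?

1100001011010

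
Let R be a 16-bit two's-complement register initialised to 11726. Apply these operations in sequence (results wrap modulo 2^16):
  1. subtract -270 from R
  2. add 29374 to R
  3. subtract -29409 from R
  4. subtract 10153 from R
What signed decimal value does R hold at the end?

Start: R = 11726 = 0010110111001110.
R = 11726 − (-270) = 11996 = 0010111011011100
R = 11996 + 29374 = 41370; wraps to -24166 = 1010000110011010
R = -24166 − (-29409) = 5243 = 0001010001111011
R = 5243 − 10153 = -4910 = 1110110011010010

-4910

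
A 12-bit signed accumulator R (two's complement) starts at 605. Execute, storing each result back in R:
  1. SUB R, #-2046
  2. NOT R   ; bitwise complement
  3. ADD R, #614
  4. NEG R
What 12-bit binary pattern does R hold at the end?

Start: R = 605 = 001001011101.
R = 605 − (-2046) = 2651; wraps to -1445 = 101001011011
R = NOT 101001011011 = 010110100100 = 1444
R = 1444 + 614 = 2058; wraps to -2038 = 100000001010
R = −(-2038) = 2038 = 011111110110

011111110110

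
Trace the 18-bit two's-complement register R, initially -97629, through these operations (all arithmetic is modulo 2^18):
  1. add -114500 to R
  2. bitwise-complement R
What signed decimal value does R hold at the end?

-50016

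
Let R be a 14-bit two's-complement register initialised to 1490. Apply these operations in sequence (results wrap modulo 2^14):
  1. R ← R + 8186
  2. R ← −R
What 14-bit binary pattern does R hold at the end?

Start: R = 1490 = 00010111010010.
R = 1490 + 8186 = 9676; wraps to -6708 = 10010111001100
R = −(-6708) = 6708 = 01101000110100

01101000110100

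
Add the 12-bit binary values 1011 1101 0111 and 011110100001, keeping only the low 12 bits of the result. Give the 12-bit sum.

  101111010111
+ 011110100001
= 001101111000  (discard carry-out 1)

001101111000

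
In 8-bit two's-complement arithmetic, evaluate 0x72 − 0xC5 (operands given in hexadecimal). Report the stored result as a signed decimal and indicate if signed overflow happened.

-83; overflow

0x72 = 01110010 = 114 (signed)
0xC5 = 11000101 = -59 (signed)
Subtract via negate-and-add: invert 11000101 + 1 = 00111011 (i.e. 59).
  01110010
+ 00111011
= 10101101
Result 10101101: MSB = 1 → 173 − 256 = -83.
Both addends (after negating the subtrahend) are non-negative but the stored result is negative: signed overflow. The true value 114 − (-59) = 173 lies outside [-128, 127].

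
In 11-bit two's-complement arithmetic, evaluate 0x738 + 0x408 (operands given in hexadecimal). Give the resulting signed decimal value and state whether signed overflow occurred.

832; overflow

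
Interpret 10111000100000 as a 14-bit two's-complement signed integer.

-4576

MSB is 1, so the value is negative.
Unsigned reading: 11808. Subtract 2^14 = 16384: 11808 − 16384 = -4576.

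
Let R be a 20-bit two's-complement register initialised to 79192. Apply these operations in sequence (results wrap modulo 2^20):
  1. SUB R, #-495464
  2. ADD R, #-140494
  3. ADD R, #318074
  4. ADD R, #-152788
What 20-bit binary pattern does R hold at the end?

10010010010110011000

Start: R = 79192 = 00010011010101011000.
R = 79192 − (-495464) = 574656; wraps to -473920 = 10001100010011000000
R = -473920 + (-140494) = -614414; wraps to 434162 = 01101001111111110010
R = 434162 + 318074 = 752236; wraps to -296340 = 10110111101001101100
R = -296340 + (-152788) = -449128 = 10010010010110011000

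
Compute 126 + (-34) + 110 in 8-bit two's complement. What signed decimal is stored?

126 + (-34) = 92 (01011100)
92 + 110 = 202 → wraps to -54 (11001010)

-54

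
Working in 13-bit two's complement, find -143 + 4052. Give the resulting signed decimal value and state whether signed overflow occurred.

3909; no overflow

-143 → 1111101110001
4052 → 0111111010100
  1111101110001
+ 0111111010100
= 0111101000101  (discard carry-out 1)
Result 0111101000101: MSB = 0 → value 3909.
Addends have opposite signs, so signed overflow cannot occur.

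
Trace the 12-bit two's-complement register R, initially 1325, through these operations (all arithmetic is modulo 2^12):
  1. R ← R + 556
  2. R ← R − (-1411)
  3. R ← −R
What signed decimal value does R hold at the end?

804

Start: R = 1325 = 010100101101.
R = 1325 + 556 = 1881 = 011101011001
R = 1881 − (-1411) = 3292; wraps to -804 = 110011011100
R = −(-804) = 804 = 001100100100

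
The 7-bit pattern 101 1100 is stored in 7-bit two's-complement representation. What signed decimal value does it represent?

-36

MSB is 1, so the value is negative.
Invert: 0100011. Add 1: 0100100 = 36. So the value is −36.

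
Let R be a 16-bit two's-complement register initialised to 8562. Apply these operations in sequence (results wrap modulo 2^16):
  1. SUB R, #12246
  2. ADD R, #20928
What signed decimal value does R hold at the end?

17244

Start: R = 8562 = 0010000101110010.
R = 8562 − 12246 = -3684 = 1111000110011100
R = -3684 + 20928 = 17244 = 0100001101011100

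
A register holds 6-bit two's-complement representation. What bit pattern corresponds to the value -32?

|-32| = 32 = 100000 in 6 bits.
Invert the bits: 011111. Add 1: 100000.

100000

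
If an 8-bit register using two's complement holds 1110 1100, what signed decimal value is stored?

-20

MSB is 1, so the value is negative.
Invert: 00010011. Add 1: 00010100 = 20. So the value is −20.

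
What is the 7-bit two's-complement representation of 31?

0011111

31 is non-negative, so write it directly in 7 bits: 0011111.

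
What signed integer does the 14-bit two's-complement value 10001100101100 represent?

MSB is 1, so the value is negative.
Unsigned reading: 9004. Subtract 2^14 = 16384: 9004 − 16384 = -7380.

-7380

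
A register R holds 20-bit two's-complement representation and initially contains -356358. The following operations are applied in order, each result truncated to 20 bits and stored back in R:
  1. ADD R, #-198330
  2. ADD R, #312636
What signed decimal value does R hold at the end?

-242052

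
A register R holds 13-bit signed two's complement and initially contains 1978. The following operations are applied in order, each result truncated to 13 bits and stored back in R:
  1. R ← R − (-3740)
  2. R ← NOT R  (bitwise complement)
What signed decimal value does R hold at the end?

Start: R = 1978 = 0011110111010.
R = 1978 − (-3740) = 5718; wraps to -2474 = 1011001010110
R = NOT 1011001010110 = 0100110101001 = 2473

2473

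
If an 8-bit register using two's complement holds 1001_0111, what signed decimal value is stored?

-105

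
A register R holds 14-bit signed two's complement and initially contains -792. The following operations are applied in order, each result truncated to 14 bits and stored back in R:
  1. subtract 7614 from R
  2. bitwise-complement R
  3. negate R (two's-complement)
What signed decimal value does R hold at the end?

7979

Start: R = -792 = 11110011101000.
R = -792 − 7614 = -8406; wraps to 7978 = 01111100101010
R = NOT 01111100101010 = 10000011010101 = -7979
R = −(-7979) = 7979 = 01111100101011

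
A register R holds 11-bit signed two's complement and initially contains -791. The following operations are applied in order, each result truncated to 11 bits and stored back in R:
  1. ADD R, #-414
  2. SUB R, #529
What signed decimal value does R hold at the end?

314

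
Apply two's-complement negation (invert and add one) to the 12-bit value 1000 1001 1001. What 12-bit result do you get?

Invert: 011101100110. Add 1: 011101100111.

011101100111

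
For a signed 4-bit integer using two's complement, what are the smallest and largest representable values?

Minimum: −2^3 = -8.
Maximum: 2^3 − 1 = 7.

min = -8, max = 7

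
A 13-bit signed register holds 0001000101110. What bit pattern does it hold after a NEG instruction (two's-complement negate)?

1110111010010

Invert: 1110111010001. Add 1: 1110111010010.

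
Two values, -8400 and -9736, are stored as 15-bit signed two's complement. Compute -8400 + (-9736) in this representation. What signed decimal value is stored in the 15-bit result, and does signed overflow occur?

14632; overflow

-8400 → 101111100110000
-9736 → 101100111111000
  101111100110000
+ 101100111111000
= 011100100101000  (discard carry-out 1)
Result 011100100101000: MSB = 0 → value 14632.
Both addends are negative but the stored result is non-negative: signed overflow. The true value -8400 + (-9736) = -18136 lies outside [-16384, 16383].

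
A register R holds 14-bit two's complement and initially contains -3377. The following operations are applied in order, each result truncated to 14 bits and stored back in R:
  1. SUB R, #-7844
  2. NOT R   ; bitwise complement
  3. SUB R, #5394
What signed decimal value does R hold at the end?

Start: R = -3377 = 11001011001111.
R = -3377 − (-7844) = 4467 = 01000101110011
R = NOT 01000101110011 = 10111010001100 = -4468
R = -4468 − 5394 = -9862; wraps to 6522 = 01100101111010

6522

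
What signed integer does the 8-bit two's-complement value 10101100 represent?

-84

MSB is 1, so the value is negative.
Unsigned reading: 172. Subtract 2^8 = 256: 172 − 256 = -84.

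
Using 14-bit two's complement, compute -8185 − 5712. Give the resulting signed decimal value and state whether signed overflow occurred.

-8185 → 10000000000111
5712 → 01011001010000
Subtract via negate-and-add: invert 01011001010000 + 1 = 10100110110000 (i.e. -5712).
  10000000000111
+ 10100110110000
= 00100110110111  (discard carry-out 1)
Result 00100110110111: MSB = 0 → value 2487.
Both addends (after negating the subtrahend) are negative but the stored result is non-negative: signed overflow. The true value -8185 − 5712 = -13897 lies outside [-8192, 8191].

2487; overflow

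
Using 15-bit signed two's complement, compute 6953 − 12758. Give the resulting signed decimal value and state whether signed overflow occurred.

-5805; no overflow

6953 → 001101100101001
12758 → 011000111010110
Subtract via negate-and-add: invert 011000111010110 + 1 = 100111000101010 (i.e. -12758).
  001101100101001
+ 100111000101010
= 110100101010011
Result 110100101010011: MSB = 1 → 26963 − 32768 = -5805.
Addends (after negating the subtrahend) have opposite signs, so signed overflow cannot occur.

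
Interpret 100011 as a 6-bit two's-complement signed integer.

MSB is 1, so the value is negative.
Invert: 011100. Add 1: 011101 = 29. So the value is −29.

-29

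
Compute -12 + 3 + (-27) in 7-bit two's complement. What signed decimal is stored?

-36

-12 + 3 = -9 (1110111)
-9 + (-27) = -36 (1011100)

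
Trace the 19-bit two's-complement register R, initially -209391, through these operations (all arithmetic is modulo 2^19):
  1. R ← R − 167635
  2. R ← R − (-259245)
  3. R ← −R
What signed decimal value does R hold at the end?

Start: R = -209391 = 1001100111000010001.
R = -209391 − 167635 = -377026; wraps to 147262 = 0100011111100111110
R = 147262 − (-259245) = 406507; wraps to -117781 = 1100011001111101011
R = −(-117781) = 117781 = 0011100110000010101

117781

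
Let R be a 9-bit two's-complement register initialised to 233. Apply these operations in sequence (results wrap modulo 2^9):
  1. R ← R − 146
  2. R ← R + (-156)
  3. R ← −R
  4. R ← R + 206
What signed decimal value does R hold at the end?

-237

Start: R = 233 = 011101001.
R = 233 − 146 = 87 = 001010111
R = 87 + (-156) = -69 = 110111011
R = −(-69) = 69 = 001000101
R = 69 + 206 = 275; wraps to -237 = 100010011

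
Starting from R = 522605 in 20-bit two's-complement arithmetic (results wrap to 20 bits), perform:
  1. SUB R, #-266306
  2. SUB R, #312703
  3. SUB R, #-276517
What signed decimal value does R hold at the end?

Start: R = 522605 = 01111111100101101101.
R = 522605 − (-266306) = 788911; wraps to -259665 = 11000000100110101111
R = -259665 − 312703 = -572368; wraps to 476208 = 01110100010000110000
R = 476208 − (-276517) = 752725; wraps to -295851 = 10110111110001010101

-295851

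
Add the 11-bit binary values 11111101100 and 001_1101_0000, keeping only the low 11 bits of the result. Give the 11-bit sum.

00110111100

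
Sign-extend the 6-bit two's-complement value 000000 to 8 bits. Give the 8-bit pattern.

00000000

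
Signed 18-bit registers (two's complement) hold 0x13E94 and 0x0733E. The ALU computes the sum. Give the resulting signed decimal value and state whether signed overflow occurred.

0x13E94 = 010011111010010100 = 81556 (signed)
0x0733E = 000111001100111110 = 29502 (signed)
  010011111010010100
+ 000111001100111110
= 011011000111010010
Result 011011000111010010: MSB = 0 → value 111058.
Both addends are non-negative and so is the stored result: no signed overflow.

111058; no overflow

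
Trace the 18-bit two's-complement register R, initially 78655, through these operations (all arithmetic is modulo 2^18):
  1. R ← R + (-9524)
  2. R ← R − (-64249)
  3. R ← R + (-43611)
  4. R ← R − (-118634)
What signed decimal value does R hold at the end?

-53741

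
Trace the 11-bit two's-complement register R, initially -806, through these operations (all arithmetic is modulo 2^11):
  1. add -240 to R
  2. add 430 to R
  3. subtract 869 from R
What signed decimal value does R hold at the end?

563

Start: R = -806 = 10011011010.
R = -806 + (-240) = -1046; wraps to 1002 = 01111101010
R = 1002 + 430 = 1432; wraps to -616 = 10110011000
R = -616 − 869 = -1485; wraps to 563 = 01000110011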